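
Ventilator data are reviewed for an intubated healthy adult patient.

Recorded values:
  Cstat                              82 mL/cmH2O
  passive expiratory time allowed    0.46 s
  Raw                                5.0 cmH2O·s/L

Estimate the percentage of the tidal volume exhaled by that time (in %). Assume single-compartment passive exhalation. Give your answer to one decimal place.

67.4

τ = R × C = 5.0 × 82 mL/cmH2O = 5.0 × 0.082 L/cmH2O = 0.41 s.
Passive exhalation: V(t)/V₀ = e^(−t/τ) = e^(−0.46/0.41) = 0.3256.
Fraction exhaled = 1 − 0.3256 = 0.6744 → 67.44%.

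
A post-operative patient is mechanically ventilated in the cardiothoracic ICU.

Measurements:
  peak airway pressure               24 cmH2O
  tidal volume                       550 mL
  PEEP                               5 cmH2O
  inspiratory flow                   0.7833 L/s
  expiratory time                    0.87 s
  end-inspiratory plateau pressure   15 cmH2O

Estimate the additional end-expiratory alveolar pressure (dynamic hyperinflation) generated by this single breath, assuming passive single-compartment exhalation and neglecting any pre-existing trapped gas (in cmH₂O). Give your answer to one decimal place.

R = (PIP − Pplat)/V̇ = (24 − 15) / 0.7833 = 9.0/0.7833 = 11.49 cmH2O·s/L.
C = Vt/(Pplat − PEEP) = 550.0 / (15 − 5) = 550.0/10.0 = 55.0 mL/cmH2O.
τ = R × C = 11.49 × 0.055 L/cmH2O = 0.632 s.
Fraction remaining = e^(−Te/τ) = e^(−0.87/0.632) = 0.2524; trapped volume = 550.0 × 0.2524 = 138.82 mL.
Additional alveolar pressure from trapping ≈ V_trapped / C = 138.82 / 55.0 = 2.524 cmH2O.

2.5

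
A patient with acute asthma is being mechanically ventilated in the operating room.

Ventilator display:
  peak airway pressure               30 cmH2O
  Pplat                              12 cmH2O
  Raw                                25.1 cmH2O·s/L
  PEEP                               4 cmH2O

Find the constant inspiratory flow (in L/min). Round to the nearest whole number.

flow = (PIP − Pplat) / Raw = (30 − 12) / 25.1 = 0.7171 L/s × 60 = 43.026 L/min.

43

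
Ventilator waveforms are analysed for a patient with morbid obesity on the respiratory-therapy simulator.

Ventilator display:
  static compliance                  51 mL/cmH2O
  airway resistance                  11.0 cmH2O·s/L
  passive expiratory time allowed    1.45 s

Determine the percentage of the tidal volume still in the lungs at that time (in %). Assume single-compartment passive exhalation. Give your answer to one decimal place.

7.5

τ = R × C = 11.0 × 51 mL/cmH2O = 11.0 × 0.051 L/cmH2O = 0.561 s.
Passive exhalation: V(t)/V₀ = e^(−t/τ) = e^(−1.45/0.561) = 0.07542.
Fraction remaining = 0.07542 → 7.542%.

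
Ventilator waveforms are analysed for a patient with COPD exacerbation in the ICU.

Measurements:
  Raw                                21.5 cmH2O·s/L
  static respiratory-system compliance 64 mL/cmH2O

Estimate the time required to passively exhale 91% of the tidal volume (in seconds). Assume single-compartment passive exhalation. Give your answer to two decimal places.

3.31

τ = R × C = 21.5 × 64 mL/cmH2O = 21.5 × 0.064 L/cmH2O = 1.376 s.
Exhaled fraction f = 1 − e^(−t/τ) → t = −τ·ln(1 − f) = −1.376·ln(0.09) = 3.313 s.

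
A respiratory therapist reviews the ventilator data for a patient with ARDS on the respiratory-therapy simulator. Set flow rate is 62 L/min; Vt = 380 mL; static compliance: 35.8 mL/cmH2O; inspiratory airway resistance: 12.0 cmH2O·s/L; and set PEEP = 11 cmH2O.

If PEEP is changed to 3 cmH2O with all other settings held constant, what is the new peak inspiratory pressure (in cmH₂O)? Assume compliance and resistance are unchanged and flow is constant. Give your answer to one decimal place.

Flow: 62 L/min ÷ 60 = 1.0333 L/s.
PIP = Vt/C + R·V̇ + PEEP (constant-flow equation of motion).
Only the baseline term changes: ΔPIP = ΔPEEP = 3 − 11 = -8.0 cmH2O.
Original PIP = 380/35.8 + 12.0×1.0333 + 11 = 34.014 cmH2O; new PIP = 34.014 + (-8.0) = 26.014 cmH2O.

26.0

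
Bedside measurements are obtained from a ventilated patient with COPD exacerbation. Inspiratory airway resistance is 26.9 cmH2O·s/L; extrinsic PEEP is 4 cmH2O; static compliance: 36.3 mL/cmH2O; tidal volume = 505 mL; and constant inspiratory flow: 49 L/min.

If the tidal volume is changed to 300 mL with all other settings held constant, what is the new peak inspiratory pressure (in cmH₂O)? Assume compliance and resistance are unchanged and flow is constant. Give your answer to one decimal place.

34.2

Flow: 49 L/min ÷ 60 = 0.8167 L/s.
PIP = Vt/C + R·V̇ + PEEP (constant-flow equation of motion).
Only the elastic term changes: ΔPIP = ΔVt / C = (300 − 505) / 36.3 = -5.647 cmH2O.
Original PIP = 505/36.3 + 26.9×0.8167 + 4 = 39.881 cmH2O; new PIP = 39.881 + (-5.647) = 34.234 cmH2O.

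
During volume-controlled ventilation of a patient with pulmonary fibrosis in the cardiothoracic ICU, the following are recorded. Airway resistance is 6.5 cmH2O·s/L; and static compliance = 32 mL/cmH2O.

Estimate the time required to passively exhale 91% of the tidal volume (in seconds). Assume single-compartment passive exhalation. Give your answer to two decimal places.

0.50

τ = R × C = 6.5 × 32 mL/cmH2O = 6.5 × 0.032 L/cmH2O = 0.208 s.
Exhaled fraction f = 1 − e^(−t/τ) → t = −τ·ln(1 − f) = −0.208·ln(0.09) = 0.5009 s.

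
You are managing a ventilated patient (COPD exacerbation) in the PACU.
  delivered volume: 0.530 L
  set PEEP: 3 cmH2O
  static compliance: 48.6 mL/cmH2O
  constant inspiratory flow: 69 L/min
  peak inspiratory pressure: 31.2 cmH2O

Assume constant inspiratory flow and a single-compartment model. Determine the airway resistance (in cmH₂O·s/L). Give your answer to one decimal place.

Flow: 69 L/min ÷ 60 = 1.15 L/s.
Equation of motion (constant flow): PIP = Vt/C + R·V̇ + PEEP.
R·V̇ = PIP − Vt/C − PEEP = 31.2 − 530/48.6 − 3 = 31.2 − 10.905 − 3 = 17.295 cmH2O.
R = 17.295 / 1.15 = 15.039 cmH2O·s/L.

15.0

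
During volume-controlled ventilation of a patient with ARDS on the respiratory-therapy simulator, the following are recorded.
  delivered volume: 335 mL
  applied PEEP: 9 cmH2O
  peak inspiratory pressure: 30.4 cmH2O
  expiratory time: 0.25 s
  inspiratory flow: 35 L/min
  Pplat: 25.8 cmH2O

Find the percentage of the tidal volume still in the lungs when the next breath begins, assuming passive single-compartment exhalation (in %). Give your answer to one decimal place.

Flow: 35 L/min ÷ 60 = 0.5833 L/s.
R = (PIP − Pplat)/V̇ = (30.4 − 25.8) / 0.5833 = 4.6/0.5833 = 7.886 cmH2O·s/L.
C = Vt/(Pplat − PEEP) = 335.0 / (25.8 − 9) = 335.0/16.8 = 19.94 mL/cmH2O.
τ = R × C = 7.886 × 0.01994 L/cmH2O = 0.1572 s.
Fraction remaining at end-expiration = e^(−Te/τ) = e^(−0.25/0.1572) = 0.2039 → 20.39%.

20.4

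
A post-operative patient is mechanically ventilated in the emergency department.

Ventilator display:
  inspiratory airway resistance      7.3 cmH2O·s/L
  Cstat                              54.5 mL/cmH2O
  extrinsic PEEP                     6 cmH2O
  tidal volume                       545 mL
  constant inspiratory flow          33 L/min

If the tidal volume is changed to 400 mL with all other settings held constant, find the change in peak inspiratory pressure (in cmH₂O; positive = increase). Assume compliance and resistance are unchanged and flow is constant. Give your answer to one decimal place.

PIP = Vt/C + R·V̇ + PEEP (constant-flow equation of motion).
Only the elastic term changes: ΔPIP = ΔVt / C = (400 − 545) / 54.5 = -2.661 cmH2O.

-2.7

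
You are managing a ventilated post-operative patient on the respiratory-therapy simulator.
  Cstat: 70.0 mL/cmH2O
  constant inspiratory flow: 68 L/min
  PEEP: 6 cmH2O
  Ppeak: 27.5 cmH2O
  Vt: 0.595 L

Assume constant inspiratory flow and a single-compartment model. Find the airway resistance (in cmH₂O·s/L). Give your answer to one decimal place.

11.5

Flow: 68 L/min ÷ 60 = 1.1333 L/s.
Equation of motion (constant flow): PIP = Vt/C + R·V̇ + PEEP.
R·V̇ = PIP − Vt/C − PEEP = 27.5 − 595/70.0 − 6 = 27.5 − 8.5 − 6 = 13.0 cmH2O.
R = 13.0 / 1.1333 = 11.471 cmH2O·s/L.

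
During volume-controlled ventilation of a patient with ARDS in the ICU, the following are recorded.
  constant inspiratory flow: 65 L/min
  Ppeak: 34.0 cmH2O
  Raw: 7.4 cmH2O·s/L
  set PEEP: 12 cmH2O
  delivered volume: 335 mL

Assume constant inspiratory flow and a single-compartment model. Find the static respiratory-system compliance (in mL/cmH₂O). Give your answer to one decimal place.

24.0

Flow: 65 L/min ÷ 60 = 1.0833 L/s.
Equation of motion (constant flow): PIP = Vt/C + R·V̇ + PEEP.
Vt/C = PIP − R·V̇ − PEEP = 34.0 − 7.4×1.0833 − 12 = 34.0 − 8.016 − 12 = 13.984 cmH2O.
C = Vt / 13.984 = 335 / 13.984 = 23.956 mL/cmH2O.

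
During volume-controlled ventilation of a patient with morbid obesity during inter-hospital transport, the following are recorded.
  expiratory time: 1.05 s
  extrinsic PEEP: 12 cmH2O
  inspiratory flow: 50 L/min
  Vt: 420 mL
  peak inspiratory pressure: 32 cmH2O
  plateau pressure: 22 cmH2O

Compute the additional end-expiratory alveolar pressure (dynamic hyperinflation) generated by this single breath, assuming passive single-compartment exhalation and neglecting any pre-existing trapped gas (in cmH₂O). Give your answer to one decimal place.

1.2

Flow: 50 L/min ÷ 60 = 0.8333 L/s.
R = (PIP − Pplat)/V̇ = (32 − 22) / 0.8333 = 10.0/0.8333 = 12.0 cmH2O·s/L.
C = Vt/(Pplat − PEEP) = 420.0 / (22 − 12) = 420.0/10.0 = 42.0 mL/cmH2O.
τ = R × C = 12.0 × 0.042 L/cmH2O = 0.504 s.
Fraction remaining = e^(−Te/τ) = e^(−1.05/0.504) = 0.1245; trapped volume = 420.0 × 0.1245 = 52.29 mL.
Additional alveolar pressure from trapping ≈ V_trapped / C = 52.29 / 42.0 = 1.245 cmH2O.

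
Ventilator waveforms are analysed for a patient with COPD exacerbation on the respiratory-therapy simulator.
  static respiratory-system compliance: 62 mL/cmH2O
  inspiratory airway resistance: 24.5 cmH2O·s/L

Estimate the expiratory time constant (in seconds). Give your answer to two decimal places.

τ = R × C = 24.5 × 62 mL/cmH2O = 24.5 × 0.062 L/cmH2O = 1.519 s.

1.52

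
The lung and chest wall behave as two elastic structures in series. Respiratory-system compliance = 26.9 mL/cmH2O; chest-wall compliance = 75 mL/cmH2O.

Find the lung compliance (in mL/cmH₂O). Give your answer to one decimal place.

1/CL = 1/Crs − 1/Ccw.
1/CL = 1/26.9 − 1/75 = 0.02384.
CL = 41.946 mL/cmH2O.

41.9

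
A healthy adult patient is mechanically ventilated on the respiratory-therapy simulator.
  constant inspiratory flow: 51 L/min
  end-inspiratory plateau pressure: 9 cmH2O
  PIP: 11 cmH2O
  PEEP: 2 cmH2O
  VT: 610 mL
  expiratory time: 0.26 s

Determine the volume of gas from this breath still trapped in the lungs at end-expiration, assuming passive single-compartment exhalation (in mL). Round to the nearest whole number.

172

Flow: 51 L/min ÷ 60 = 0.85 L/s.
R = (PIP − Pplat)/V̇ = (11 − 9) / 0.85 = 2.0/0.85 = 2.353 cmH2O·s/L.
C = Vt/(Pplat − PEEP) = 610.0 / (9 − 2) = 610.0/7.0 = 87.143 mL/cmH2O.
τ = R × C = 2.353 × 0.08714 L/cmH2O = 0.205 s.
Fraction remaining = e^(−Te/τ) = e^(−0.26/0.205) = 0.2813.
Trapped volume = 610.0 × 0.2813 = 171.59 mL.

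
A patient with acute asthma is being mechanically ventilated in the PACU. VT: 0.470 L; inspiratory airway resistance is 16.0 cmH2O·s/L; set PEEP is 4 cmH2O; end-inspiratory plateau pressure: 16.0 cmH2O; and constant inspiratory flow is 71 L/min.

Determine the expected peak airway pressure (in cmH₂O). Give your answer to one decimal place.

Flow: 71 L/min ÷ 60 = 1.1833 L/s.
PIP = Pplat + Raw × flow = 16.0 + 16.0 × 1.1833 = 16.0 + 18.933 = 34.933 cmH2O.

34.9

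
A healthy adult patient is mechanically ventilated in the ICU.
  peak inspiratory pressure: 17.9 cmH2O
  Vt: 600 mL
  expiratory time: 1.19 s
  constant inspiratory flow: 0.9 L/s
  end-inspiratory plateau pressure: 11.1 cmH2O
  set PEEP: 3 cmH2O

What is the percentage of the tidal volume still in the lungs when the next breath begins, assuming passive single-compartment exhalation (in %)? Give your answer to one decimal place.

11.9

R = (PIP − Pplat)/V̇ = (17.9 − 11.1) / 0.9 = 6.8/0.9 = 7.556 cmH2O·s/L.
C = Vt/(Pplat − PEEP) = 600.0 / (11.1 − 3) = 600.0/8.1 = 74.074 mL/cmH2O.
τ = R × C = 7.556 × 0.07407 L/cmH2O = 0.5597 s.
Fraction remaining at end-expiration = e^(−Te/τ) = e^(−1.19/0.5597) = 0.1193 → 11.93%.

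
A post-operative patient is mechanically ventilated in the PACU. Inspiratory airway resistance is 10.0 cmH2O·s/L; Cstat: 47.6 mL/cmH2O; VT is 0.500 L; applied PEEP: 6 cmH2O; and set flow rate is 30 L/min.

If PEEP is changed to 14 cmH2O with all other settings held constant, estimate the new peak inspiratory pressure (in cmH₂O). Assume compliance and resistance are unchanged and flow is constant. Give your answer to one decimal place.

29.5

Flow: 30 L/min ÷ 60 = 0.5 L/s.
PIP = Vt/C + R·V̇ + PEEP (constant-flow equation of motion).
Only the baseline term changes: ΔPIP = ΔPEEP = 14 − 6 = 8.0 cmH2O.
Original PIP = 500/47.6 + 10.0×0.5 + 6 = 21.504 cmH2O; new PIP = 21.504 + (8.0) = 29.504 cmH2O.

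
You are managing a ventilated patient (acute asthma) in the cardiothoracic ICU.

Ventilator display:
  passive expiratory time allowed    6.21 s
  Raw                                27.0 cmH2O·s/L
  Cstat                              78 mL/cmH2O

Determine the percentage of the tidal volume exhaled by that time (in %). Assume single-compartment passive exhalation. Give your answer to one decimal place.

94.8

τ = R × C = 27.0 × 78 mL/cmH2O = 27.0 × 0.078 L/cmH2O = 2.106 s.
Passive exhalation: V(t)/V₀ = e^(−t/τ) = e^(−6.21/2.106) = 0.05241.
Fraction exhaled = 1 − 0.05241 = 0.9476 → 94.76%.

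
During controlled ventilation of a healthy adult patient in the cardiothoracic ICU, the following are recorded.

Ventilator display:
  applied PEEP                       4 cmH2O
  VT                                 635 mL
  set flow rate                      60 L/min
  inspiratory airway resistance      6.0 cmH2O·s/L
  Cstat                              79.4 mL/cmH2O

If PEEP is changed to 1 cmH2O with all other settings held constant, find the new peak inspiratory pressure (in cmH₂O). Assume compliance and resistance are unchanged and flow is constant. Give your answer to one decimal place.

15.0

Flow: 60 L/min ÷ 60 = 1 L/s.
PIP = Vt/C + R·V̇ + PEEP (constant-flow equation of motion).
Only the baseline term changes: ΔPIP = ΔPEEP = 1 − 4 = -3.0 cmH2O.
Original PIP = 635/79.4 + 6.0×1 + 4 = 17.997 cmH2O; new PIP = 17.997 + (-3.0) = 14.997 cmH2O.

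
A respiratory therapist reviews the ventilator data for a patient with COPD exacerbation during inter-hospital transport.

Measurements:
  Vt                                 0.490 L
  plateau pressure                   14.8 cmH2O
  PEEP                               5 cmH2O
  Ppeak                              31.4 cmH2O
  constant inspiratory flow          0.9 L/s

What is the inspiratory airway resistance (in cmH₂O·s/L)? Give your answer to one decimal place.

18.4

Raw = (PIP − Pplat) / flow = (31.4 − 14.8) / 0.9 = 16.6 / 0.9 = 18.444 cmH2O·s/L.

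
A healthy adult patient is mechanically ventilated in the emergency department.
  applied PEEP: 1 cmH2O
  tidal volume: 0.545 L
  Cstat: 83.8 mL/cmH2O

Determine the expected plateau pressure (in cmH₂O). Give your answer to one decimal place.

Pplat = PEEP + Vt / Cstat = 1 + 545 / 83.8 = 1 + 6.504 = 7.504 cmH2O.

7.5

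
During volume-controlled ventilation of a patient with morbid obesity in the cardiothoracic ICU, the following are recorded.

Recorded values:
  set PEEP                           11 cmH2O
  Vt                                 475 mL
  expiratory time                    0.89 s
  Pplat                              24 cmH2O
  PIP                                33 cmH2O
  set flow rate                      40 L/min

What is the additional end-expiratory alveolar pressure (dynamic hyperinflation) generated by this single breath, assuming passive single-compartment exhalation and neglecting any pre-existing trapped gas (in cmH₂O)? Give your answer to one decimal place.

2.1

Flow: 40 L/min ÷ 60 = 0.6667 L/s.
R = (PIP − Pplat)/V̇ = (33 − 24) / 0.6667 = 9.0/0.6667 = 13.499 cmH2O·s/L.
C = Vt/(Pplat − PEEP) = 475.0 / (24 − 11) = 475.0/13.0 = 36.538 mL/cmH2O.
τ = R × C = 13.499 × 0.03654 L/cmH2O = 0.4933 s.
Fraction remaining = e^(−Te/τ) = e^(−0.89/0.4933) = 0.1646; trapped volume = 475.0 × 0.1646 = 78.185 mL.
Additional alveolar pressure from trapping ≈ V_trapped / C = 78.185 / 36.538 = 2.14 cmH2O.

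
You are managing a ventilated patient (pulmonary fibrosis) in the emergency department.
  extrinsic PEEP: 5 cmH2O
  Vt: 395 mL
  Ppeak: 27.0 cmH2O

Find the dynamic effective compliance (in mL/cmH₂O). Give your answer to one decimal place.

Dynamic compliance = Vt / (PIP − PEEP) = 395 / (27.0 − 5) = 395 / 22.0 = 17.955 mL/cmH2O.

18.0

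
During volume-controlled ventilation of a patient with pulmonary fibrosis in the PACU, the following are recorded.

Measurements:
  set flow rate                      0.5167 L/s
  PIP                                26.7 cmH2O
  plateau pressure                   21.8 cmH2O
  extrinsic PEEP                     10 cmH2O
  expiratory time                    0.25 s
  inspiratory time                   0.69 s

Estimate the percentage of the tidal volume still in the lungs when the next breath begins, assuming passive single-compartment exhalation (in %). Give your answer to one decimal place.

Vt = flow × Ti = 0.5167 L/s × 0.69 s × 1000 mL/L = 356.52 mL.
R = (PIP − Pplat)/V̇ = (26.7 − 21.8) / 0.5167 = 4.9/0.5167 = 9.483 cmH2O·s/L.
C = Vt/(Pplat − PEEP) = 356.52 / (21.8 − 10) = 356.52/11.8 = 30.214 mL/cmH2O.
τ = R × C = 9.483 × 0.03021 L/cmH2O = 0.2865 s.
Fraction remaining at end-expiration = e^(−Te/τ) = e^(−0.25/0.2865) = 0.4179 → 41.79%.

41.8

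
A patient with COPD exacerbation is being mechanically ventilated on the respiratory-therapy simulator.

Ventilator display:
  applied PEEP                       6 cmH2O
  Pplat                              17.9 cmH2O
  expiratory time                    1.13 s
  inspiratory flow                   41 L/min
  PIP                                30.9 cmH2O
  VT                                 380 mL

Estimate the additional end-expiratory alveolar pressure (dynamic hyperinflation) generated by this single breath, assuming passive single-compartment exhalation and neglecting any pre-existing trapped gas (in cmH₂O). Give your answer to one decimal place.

1.9

Flow: 41 L/min ÷ 60 = 0.6833 L/s.
R = (PIP − Pplat)/V̇ = (30.9 − 17.9) / 0.6833 = 13.0/0.6833 = 19.025 cmH2O·s/L.
C = Vt/(Pplat − PEEP) = 380.0 / (17.9 − 6) = 380.0/11.9 = 31.933 mL/cmH2O.
τ = R × C = 19.025 × 0.03193 L/cmH2O = 0.6075 s.
Fraction remaining = e^(−Te/τ) = e^(−1.13/0.6075) = 0.1557; trapped volume = 380.0 × 0.1557 = 59.166 mL.
Additional alveolar pressure from trapping ≈ V_trapped / C = 59.166 / 31.933 = 1.853 cmH2O.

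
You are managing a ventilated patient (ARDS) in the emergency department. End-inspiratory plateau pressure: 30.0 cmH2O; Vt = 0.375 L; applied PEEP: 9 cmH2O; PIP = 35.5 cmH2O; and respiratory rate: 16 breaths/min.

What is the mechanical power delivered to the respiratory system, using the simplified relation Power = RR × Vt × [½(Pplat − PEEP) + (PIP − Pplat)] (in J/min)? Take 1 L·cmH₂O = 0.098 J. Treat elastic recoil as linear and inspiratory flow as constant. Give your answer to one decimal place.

Per-breath work = Vt × [½(Pplat−PEEP) + (PIP−Pplat)] = 0.375 × [0.5×21.0 + 5.5] = 0.375 × 16.0 = 6.0 L·cmH2O.
Power = 16 × 6.0 = 96.0 L·cmH2O/min.
× 0.098 J/(L·cmH2O) → 9.408 J/min.

9.4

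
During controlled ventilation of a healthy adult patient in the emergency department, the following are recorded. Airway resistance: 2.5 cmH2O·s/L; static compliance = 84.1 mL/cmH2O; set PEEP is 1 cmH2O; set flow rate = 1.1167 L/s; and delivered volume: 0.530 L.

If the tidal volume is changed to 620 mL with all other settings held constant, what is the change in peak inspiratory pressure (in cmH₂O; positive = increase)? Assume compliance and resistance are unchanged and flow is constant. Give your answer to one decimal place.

PIP = Vt/C + R·V̇ + PEEP (constant-flow equation of motion).
Only the elastic term changes: ΔPIP = ΔVt / C = (620 − 530) / 84.1 = 1.07 cmH2O.

1.1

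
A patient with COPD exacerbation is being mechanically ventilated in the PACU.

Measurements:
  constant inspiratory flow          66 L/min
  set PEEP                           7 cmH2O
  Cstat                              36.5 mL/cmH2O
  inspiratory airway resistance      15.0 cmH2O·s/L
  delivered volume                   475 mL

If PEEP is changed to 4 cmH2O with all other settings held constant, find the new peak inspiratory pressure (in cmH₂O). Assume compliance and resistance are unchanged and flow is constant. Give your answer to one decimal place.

33.5

Flow: 66 L/min ÷ 60 = 1.1 L/s.
PIP = Vt/C + R·V̇ + PEEP (constant-flow equation of motion).
Only the baseline term changes: ΔPIP = ΔPEEP = 4 − 7 = -3.0 cmH2O.
Original PIP = 475/36.5 + 15.0×1.1 + 7 = 36.514 cmH2O; new PIP = 36.514 + (-3.0) = 33.514 cmH2O.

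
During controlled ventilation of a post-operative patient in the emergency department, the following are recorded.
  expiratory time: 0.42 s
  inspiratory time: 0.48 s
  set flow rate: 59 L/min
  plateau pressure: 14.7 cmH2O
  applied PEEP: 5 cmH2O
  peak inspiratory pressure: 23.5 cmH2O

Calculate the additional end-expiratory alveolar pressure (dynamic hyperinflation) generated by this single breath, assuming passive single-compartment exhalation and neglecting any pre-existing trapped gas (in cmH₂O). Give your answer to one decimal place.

Flow: 59 L/min ÷ 60 = 0.9833 L/s.
Vt = flow × Ti = 0.9833 L/s × 0.48 s × 1000 mL/L = 471.98 mL.
R = (PIP − Pplat)/V̇ = (23.5 − 14.7) / 0.9833 = 8.8/0.9833 = 8.949 cmH2O·s/L.
C = Vt/(Pplat − PEEP) = 471.98 / (14.7 − 5) = 471.98/9.7 = 48.658 mL/cmH2O.
τ = R × C = 8.949 × 0.04866 L/cmH2O = 0.4355 s.
Fraction remaining = e^(−Te/τ) = e^(−0.42/0.4355) = 0.3812; trapped volume = 471.98 × 0.3812 = 179.92 mL.
Additional alveolar pressure from trapping ≈ V_trapped / C = 179.92 / 48.658 = 3.698 cmH2O.

3.7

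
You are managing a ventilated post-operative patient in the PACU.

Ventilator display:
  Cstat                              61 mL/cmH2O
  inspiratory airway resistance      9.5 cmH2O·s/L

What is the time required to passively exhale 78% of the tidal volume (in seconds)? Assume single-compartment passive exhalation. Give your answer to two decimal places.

τ = R × C = 9.5 × 61 mL/cmH2O = 9.5 × 0.061 L/cmH2O = 0.5795 s.
Exhaled fraction f = 1 − e^(−t/τ) → t = −τ·ln(1 − f) = −0.5795·ln(0.22) = 0.8774 s.

0.88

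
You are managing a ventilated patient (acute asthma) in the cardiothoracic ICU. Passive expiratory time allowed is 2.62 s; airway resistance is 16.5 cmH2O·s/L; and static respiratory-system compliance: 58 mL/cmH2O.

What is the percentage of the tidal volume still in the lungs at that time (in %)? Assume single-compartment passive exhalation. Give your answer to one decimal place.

6.5

τ = R × C = 16.5 × 58 mL/cmH2O = 16.5 × 0.058 L/cmH2O = 0.957 s.
Passive exhalation: V(t)/V₀ = e^(−t/τ) = e^(−2.62/0.957) = 0.06472.
Fraction remaining = 0.06472 → 6.472%.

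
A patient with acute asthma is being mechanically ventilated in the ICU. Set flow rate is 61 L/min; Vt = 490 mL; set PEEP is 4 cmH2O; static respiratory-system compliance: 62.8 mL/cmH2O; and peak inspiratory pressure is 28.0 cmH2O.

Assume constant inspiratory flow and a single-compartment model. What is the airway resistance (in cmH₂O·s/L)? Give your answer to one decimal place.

15.9

Flow: 61 L/min ÷ 60 = 1.0167 L/s.
Equation of motion (constant flow): PIP = Vt/C + R·V̇ + PEEP.
R·V̇ = PIP − Vt/C − PEEP = 28.0 − 490/62.8 − 4 = 28.0 − 7.803 − 4 = 16.197 cmH2O.
R = 16.197 / 1.0167 = 15.931 cmH2O·s/L.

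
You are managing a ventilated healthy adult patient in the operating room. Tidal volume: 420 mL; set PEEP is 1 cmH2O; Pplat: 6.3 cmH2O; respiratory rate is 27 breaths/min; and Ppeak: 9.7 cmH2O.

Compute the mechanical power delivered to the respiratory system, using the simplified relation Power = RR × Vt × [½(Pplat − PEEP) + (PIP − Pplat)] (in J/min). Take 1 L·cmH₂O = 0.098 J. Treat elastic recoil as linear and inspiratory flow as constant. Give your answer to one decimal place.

Per-breath work = Vt × [½(Pplat−PEEP) + (PIP−Pplat)] = 0.420 × [0.5×5.3 + 3.4] = 0.420 × 6.05 = 2.541 L·cmH2O.
Power = 27 × 2.541 = 68.607 L·cmH2O/min.
× 0.098 J/(L·cmH2O) → 6.723 J/min.

6.7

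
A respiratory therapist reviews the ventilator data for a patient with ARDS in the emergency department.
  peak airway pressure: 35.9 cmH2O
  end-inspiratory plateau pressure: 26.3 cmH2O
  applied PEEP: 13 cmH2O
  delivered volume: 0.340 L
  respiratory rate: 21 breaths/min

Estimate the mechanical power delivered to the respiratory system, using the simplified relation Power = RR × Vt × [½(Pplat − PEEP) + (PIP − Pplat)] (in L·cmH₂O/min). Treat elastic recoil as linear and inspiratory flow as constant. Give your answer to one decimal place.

Per-breath work = Vt × [½(Pplat−PEEP) + (PIP−Pplat)] = 0.340 × [0.5×13.3 + 9.6] = 0.340 × 16.25 = 5.525 L·cmH2O.
Power = 21 × 5.525 = 116.03 L·cmH2O/min.

116.0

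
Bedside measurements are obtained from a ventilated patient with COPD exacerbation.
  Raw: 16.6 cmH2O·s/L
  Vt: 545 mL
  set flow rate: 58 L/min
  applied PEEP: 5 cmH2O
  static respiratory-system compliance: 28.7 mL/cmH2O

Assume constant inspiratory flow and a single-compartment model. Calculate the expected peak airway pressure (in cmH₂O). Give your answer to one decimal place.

40.0

Flow: 58 L/min ÷ 60 = 0.9667 L/s.
Equation of motion (constant flow): PIP = Vt/C + R·V̇ + PEEP.
PIP = 545/28.7 + 16.6×0.9667 + 5 = 18.99 + 16.047 + 5 = 40.037 cmH2O.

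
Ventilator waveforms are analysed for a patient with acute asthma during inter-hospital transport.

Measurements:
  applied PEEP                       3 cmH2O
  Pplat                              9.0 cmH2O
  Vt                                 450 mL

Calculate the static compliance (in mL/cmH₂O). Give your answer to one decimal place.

75.0

Cstat = Vt / (Pplat − PEEP) = 450 / (9.0 − 3) = 450 / 6.0 = 75.0 mL/cmH2O.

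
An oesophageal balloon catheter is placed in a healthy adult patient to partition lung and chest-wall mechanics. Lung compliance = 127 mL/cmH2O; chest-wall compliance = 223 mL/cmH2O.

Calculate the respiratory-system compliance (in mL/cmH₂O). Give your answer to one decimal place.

Lung and chest wall are elastances in series: 1/Crs = 1/CL + 1/Ccw.
1/Crs = 1/127 + 1/223 = 0.01236.
Crs = 80.906 mL/cmH2O.

80.9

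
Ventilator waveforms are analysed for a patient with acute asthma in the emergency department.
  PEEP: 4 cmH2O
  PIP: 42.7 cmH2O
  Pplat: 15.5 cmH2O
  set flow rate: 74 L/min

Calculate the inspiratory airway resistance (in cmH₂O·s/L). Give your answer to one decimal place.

22.1

Flow: 74 L/min ÷ 60 = 1.2333 L/s.
Raw = (PIP − Pplat) / flow = (42.7 − 15.5) / 1.2333 = 27.2 / 1.2333 = 22.055 cmH2O·s/L.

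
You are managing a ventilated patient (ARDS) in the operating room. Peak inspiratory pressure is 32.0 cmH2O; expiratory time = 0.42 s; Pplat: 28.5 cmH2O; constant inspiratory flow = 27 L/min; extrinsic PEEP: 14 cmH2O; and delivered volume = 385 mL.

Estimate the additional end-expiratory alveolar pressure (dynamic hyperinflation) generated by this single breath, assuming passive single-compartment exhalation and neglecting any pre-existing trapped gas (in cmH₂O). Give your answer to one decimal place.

1.9

Flow: 27 L/min ÷ 60 = 0.45 L/s.
R = (PIP − Pplat)/V̇ = (32.0 − 28.5) / 0.45 = 3.5/0.45 = 7.778 cmH2O·s/L.
C = Vt/(Pplat − PEEP) = 385.0 / (28.5 − 14) = 385.0/14.5 = 26.552 mL/cmH2O.
τ = R × C = 7.778 × 0.02655 L/cmH2O = 0.2065 s.
Fraction remaining = e^(−Te/τ) = e^(−0.42/0.2065) = 0.1308; trapped volume = 385.0 × 0.1308 = 50.358 mL.
Additional alveolar pressure from trapping ≈ V_trapped / C = 50.358 / 26.552 = 1.897 cmH2O.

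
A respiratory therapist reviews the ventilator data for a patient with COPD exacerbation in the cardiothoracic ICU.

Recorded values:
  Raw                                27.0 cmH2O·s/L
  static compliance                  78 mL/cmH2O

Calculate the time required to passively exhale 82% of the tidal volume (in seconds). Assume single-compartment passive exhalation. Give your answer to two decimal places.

τ = R × C = 27.0 × 78 mL/cmH2O = 27.0 × 0.078 L/cmH2O = 2.106 s.
Exhaled fraction f = 1 − e^(−t/τ) → t = −τ·ln(1 − f) = −2.106·ln(0.18) = 3.611 s.

3.61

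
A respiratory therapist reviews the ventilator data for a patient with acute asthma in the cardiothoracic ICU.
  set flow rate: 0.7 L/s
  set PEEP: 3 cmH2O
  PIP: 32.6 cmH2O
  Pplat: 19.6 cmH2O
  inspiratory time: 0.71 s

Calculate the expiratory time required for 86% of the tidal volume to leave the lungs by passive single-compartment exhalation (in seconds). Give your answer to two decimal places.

Vt = flow × Ti = 0.7 L/s × 0.71 s × 1000 mL/L = 497.0 mL.
R = (PIP − Pplat)/V̇ = (32.6 − 19.6) / 0.7 = 13.0/0.7 = 18.571 cmH2O·s/L.
C = Vt/(Pplat − PEEP) = 497.0 / (19.6 − 3) = 497.0/16.6 = 29.94 mL/cmH2O.
τ = R × C = 18.571 × 0.02994 L/cmH2O = 0.556 s.
t = −τ·ln(1 − 0.86) = −0.556·ln(0.14) = 1.093 s.

1.09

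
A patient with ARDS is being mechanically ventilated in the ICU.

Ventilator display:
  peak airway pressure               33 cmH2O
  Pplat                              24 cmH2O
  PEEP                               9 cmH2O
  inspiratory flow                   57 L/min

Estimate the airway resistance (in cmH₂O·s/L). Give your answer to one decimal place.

Flow: 57 L/min ÷ 60 = 0.95 L/s.
Raw = (PIP − Pplat) / flow = (33 − 24) / 0.95 = 9.0 / 0.95 = 9.474 cmH2O·s/L.

9.5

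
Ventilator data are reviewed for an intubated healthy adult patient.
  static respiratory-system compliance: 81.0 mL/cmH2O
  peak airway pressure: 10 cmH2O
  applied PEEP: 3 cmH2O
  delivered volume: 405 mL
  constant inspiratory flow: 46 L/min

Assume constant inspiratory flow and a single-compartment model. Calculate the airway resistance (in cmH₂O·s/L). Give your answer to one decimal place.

Flow: 46 L/min ÷ 60 = 0.7667 L/s.
Equation of motion (constant flow): PIP = Vt/C + R·V̇ + PEEP.
R·V̇ = PIP − Vt/C − PEEP = 10 − 405/81.0 − 3 = 10 − 5.0 − 3 = 2.0 cmH2O.
R = 2.0 / 0.7667 = 2.609 cmH2O·s/L.

2.6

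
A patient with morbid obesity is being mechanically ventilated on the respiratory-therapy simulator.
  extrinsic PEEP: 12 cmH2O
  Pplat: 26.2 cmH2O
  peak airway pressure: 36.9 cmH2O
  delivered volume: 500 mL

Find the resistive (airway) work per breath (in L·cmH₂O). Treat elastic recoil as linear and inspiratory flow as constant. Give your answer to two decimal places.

With constant inspiratory flow the resistive pressure is constant at PIP − Pplat = 36.9 − 26.2 = 10.7 cmH2O, so resistive work = 10.7 × 0.500 = 5.35 L·cmH2O.

5.35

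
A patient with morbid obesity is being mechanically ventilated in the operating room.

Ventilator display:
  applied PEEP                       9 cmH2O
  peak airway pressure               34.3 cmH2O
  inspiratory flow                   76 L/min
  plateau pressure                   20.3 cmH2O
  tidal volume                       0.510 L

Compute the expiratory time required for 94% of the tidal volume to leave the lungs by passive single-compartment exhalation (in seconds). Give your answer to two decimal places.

1.40

Flow: 76 L/min ÷ 60 = 1.2667 L/s.
R = (PIP − Pplat)/V̇ = (34.3 − 20.3) / 1.2667 = 14.0/1.2667 = 11.052 cmH2O·s/L.
C = Vt/(Pplat − PEEP) = 510.0 / (20.3 − 9) = 510.0/11.3 = 45.133 mL/cmH2O.
τ = R × C = 11.052 × 0.04513 L/cmH2O = 0.4988 s.
t = −τ·ln(1 − 0.94) = −0.4988·ln(0.06) = 1.403 s.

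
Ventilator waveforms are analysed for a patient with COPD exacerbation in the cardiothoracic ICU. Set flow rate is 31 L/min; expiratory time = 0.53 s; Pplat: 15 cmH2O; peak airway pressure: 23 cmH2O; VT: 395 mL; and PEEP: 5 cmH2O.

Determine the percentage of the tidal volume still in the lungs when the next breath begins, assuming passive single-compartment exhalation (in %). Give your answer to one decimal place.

Flow: 31 L/min ÷ 60 = 0.5167 L/s.
R = (PIP − Pplat)/V̇ = (23 − 15) / 0.5167 = 8.0/0.5167 = 15.483 cmH2O·s/L.
C = Vt/(Pplat − PEEP) = 395.0 / (15 − 5) = 395.0/10.0 = 39.5 mL/cmH2O.
τ = R × C = 15.483 × 0.0395 L/cmH2O = 0.6116 s.
Fraction remaining at end-expiration = e^(−Te/τ) = e^(−0.53/0.6116) = 0.4204 → 42.04%.

42.0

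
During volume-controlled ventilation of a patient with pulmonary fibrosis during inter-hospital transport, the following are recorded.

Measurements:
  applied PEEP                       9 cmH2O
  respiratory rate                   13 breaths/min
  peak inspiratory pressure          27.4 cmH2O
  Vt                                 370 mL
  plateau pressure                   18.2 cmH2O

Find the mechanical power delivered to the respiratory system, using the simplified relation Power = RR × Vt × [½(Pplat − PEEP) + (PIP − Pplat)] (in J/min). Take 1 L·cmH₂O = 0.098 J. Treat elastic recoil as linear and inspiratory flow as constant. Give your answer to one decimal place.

6.5

Per-breath work = Vt × [½(Pplat−PEEP) + (PIP−Pplat)] = 0.370 × [0.5×9.2 + 9.2] = 0.370 × 13.8 = 5.106 L·cmH2O.
Power = 13 × 5.106 = 66.378 L·cmH2O/min.
× 0.098 J/(L·cmH2O) → 6.505 J/min.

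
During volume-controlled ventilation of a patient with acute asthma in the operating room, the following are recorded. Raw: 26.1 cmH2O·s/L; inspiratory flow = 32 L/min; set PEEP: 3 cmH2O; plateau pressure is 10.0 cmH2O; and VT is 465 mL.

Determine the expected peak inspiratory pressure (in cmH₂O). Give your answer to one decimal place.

Flow: 32 L/min ÷ 60 = 0.5333 L/s.
PIP = Pplat + Raw × flow = 10.0 + 26.1 × 0.5333 = 10.0 + 13.919 = 23.919 cmH2O.

23.9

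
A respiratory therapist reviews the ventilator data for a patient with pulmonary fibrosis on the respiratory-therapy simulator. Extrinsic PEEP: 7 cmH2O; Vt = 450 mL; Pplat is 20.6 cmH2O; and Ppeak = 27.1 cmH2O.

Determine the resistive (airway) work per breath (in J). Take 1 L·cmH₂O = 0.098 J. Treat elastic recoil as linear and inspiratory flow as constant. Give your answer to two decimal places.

With constant inspiratory flow the resistive pressure is constant at PIP − Pplat = 27.1 − 20.6 = 6.5 cmH2O, so resistive work = 6.5 × 0.450 = 2.925 L·cmH2O.
× 0.098 J/(L·cmH2O) → 0.2867 J.

0.29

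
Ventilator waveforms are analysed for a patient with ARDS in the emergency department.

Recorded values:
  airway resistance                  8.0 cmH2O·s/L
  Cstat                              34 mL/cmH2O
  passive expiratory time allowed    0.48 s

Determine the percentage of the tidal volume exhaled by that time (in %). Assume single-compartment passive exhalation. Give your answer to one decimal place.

82.9

τ = R × C = 8.0 × 34 mL/cmH2O = 8.0 × 0.034 L/cmH2O = 0.272 s.
Passive exhalation: V(t)/V₀ = e^(−t/τ) = e^(−0.48/0.272) = 0.1712.
Fraction exhaled = 1 − 0.1712 = 0.8288 → 82.88%.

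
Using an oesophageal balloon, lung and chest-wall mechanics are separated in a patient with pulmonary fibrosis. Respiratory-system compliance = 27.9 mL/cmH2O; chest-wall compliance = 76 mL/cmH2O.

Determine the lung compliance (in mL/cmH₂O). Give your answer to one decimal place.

1/CL = 1/Crs − 1/Ccw.
1/CL = 1/27.9 − 1/76 = 0.02268.
CL = 44.092 mL/cmH2O.

44.1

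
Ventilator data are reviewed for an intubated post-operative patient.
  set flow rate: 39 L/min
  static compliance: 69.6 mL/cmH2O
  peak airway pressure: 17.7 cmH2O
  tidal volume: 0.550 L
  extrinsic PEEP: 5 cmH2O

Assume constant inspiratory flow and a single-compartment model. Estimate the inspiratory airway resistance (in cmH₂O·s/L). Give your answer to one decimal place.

7.4

Flow: 39 L/min ÷ 60 = 0.65 L/s.
Equation of motion (constant flow): PIP = Vt/C + R·V̇ + PEEP.
R·V̇ = PIP − Vt/C − PEEP = 17.7 − 550/69.6 − 5 = 17.7 − 7.902 − 5 = 4.798 cmH2O.
R = 4.798 / 0.65 = 7.382 cmH2O·s/L.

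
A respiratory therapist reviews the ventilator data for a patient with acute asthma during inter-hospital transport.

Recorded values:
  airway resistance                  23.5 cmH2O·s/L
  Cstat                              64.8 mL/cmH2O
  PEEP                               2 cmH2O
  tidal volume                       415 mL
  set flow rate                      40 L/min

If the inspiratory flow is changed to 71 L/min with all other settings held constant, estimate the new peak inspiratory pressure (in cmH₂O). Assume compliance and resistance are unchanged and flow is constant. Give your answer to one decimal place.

36.2

Flow: 40 L/min ÷ 60 = 0.6667 L/s.
New flow: 71 L/min ÷ 60 = 1.1833 L/s.
PIP = Vt/C + R·V̇ + PEEP (constant-flow equation of motion).
Only the resistive term changes: ΔPIP = R × ΔV̇ = 23.5 × (1.1833 − 0.6667) = 23.5 × 0.5166 = 12.14 cmH2O.
Original PIP = 415/64.8 + 23.5×0.6667 + 2 = 24.072 cmH2O; new PIP = 24.072 + (12.14) = 36.212 cmH2O.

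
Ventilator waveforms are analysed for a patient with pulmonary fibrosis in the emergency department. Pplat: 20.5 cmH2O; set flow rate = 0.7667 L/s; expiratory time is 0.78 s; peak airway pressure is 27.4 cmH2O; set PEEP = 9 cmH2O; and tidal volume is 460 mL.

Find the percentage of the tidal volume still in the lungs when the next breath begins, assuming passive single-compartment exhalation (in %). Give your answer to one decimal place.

11.5

R = (PIP − Pplat)/V̇ = (27.4 − 20.5) / 0.7667 = 6.9/0.7667 = 9.0 cmH2O·s/L.
C = Vt/(Pplat − PEEP) = 460.0 / (20.5 − 9) = 460.0/11.5 = 40.0 mL/cmH2O.
τ = R × C = 9.0 × 0.04 L/cmH2O = 0.36 s.
Fraction remaining at end-expiration = e^(−Te/τ) = e^(−0.78/0.36) = 0.1146 → 11.46%.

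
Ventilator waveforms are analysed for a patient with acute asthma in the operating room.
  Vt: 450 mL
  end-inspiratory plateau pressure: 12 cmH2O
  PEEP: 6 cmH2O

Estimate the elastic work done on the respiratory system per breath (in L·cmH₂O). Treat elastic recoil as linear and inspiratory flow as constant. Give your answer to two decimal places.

1.35

Elastic work ≈ ½ × (Pplat − PEEP) × Vt = 0.5 × (12 − 6) × 0.450 L = 0.5 × 6.0 × 0.450 = 1.35 L·cmH2O.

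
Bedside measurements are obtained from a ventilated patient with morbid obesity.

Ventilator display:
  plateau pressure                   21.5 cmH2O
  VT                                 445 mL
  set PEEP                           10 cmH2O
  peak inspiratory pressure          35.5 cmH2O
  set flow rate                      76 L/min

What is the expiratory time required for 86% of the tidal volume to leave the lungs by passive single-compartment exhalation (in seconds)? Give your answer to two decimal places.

0.84

Flow: 76 L/min ÷ 60 = 1.2667 L/s.
R = (PIP − Pplat)/V̇ = (35.5 − 21.5) / 1.2667 = 14.0/1.2667 = 11.052 cmH2O·s/L.
C = Vt/(Pplat − PEEP) = 445.0 / (21.5 − 10) = 445.0/11.5 = 38.696 mL/cmH2O.
τ = R × C = 11.052 × 0.0387 L/cmH2O = 0.4277 s.
t = −τ·ln(1 − 0.86) = −0.4277·ln(0.14) = 0.8409 s.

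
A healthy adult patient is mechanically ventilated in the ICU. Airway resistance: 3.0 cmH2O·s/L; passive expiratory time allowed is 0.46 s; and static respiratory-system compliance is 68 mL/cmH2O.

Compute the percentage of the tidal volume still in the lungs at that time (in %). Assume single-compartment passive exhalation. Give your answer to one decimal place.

τ = R × C = 3.0 × 68 mL/cmH2O = 3.0 × 0.068 L/cmH2O = 0.204 s.
Passive exhalation: V(t)/V₀ = e^(−t/τ) = e^(−0.46/0.204) = 0.1049.
Fraction remaining = 0.1049 → 10.49%.

10.5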